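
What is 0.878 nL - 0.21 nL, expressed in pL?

668 pL

In pL:
  0.878 nL = 0.878 × 10^3 pL = 878
  0.21 nL = 0.21 × 10^3 pL = 210
Difference: 878 - 210 = 668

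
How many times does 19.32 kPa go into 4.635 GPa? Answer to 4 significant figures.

(4.635 × 10^9) / (19.32 × 10^3) = 0.23991 × 10^6

239900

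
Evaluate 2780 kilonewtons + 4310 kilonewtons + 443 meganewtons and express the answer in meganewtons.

In meganewtons:
  2780 kilonewtons = 2780e-3 meganewtons = 2.78
  4310 kilonewtons = 4310e-3 meganewtons = 4.31
  443 meganewtons → 443
Sum: 2.78 + 4.31 + 443 = 450.09

450.09 meganewtons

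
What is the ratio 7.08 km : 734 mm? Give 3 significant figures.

(7.08 × 10³) / (734 × 10⁻³) = 0.009646 × 10⁶

9650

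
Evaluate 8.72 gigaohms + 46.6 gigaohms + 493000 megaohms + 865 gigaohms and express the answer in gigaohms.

In gigaohms:
  8.72 gigaohms → 8.72
  46.6 gigaohms → 46.6
  493000 megaohms = 493000 × 10⁻³ gigaohms = 493
  865 gigaohms → 865
Sum: 8.72 + 46.6 + 493 + 865 = 1413.32

1413.32 gigaohms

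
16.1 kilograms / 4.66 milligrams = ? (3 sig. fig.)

3450000

(16.1 × 10³) / (4.66 × 10⁻³) = 3.455 × 10⁶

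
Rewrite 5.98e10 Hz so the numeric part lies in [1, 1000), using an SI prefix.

59.8 GHz

= 59.8e9 Hz; 1e9 is giga.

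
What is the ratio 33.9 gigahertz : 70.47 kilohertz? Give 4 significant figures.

(33.9 × 10^9) / (70.47 × 10^3) = 0.48106 × 10^6

481100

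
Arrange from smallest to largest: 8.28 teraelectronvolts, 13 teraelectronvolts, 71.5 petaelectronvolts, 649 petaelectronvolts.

8.28 teraelectronvolts = 8280000000000 electronvolts
13 teraelectronvolts = 13000000000000 electronvolts
71.5 petaelectronvolts = 71500000000000000 electronvolts
649 petaelectronvolts = 649000000000000000 electronvolts

8.28 teraelectronvolts < 13 teraelectronvolts < 71.5 petaelectronvolts < 649 petaelectronvolts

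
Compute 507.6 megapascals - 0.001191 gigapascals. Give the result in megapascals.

506.409 megapascals

In megapascals:
  507.6 megapascals → 507.6
  0.001191 gigapascals = 0.001191 × 10^3 megapascals = 1.191
Difference: 507.6 - 1.191 = 506.409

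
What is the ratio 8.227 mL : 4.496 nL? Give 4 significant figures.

1830000

(8.227 × 10^-3) / (4.496 × 10^-9) = 1.8298 × 10^6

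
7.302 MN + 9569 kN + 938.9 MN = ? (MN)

In MN:
  7.302 MN → 7.302
  9569 kN = 9569e-3 MN = 9.569
  938.9 MN → 938.9
Sum: 7.302 + 9.569 + 938.9 = 955.771

955.771 MN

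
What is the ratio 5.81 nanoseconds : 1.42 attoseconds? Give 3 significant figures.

(5.81e-9) / (1.42e-18) = 4.092e9

4090000000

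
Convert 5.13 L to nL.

5130000000 nL

(no prefix) = 1e0, nano = 1e-9; factor is 1e9.
5.13 × 1e9 = 5130000000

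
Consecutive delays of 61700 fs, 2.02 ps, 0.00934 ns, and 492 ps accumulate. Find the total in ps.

565.06 ps

In ps:
  61700 fs = 61700 × 10⁻³ ps = 61.7
  2.02 ps → 2.02
  0.00934 ns = 0.00934 × 10³ ps = 9.34
  492 ps → 492
Sum: 61.7 + 2.02 + 9.34 + 492 = 565.06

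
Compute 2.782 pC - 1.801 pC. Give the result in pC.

In pC:
  2.782 pC → 2.782
  1.801 pC → 1.801
Difference: 2.782 - 1.801 = 0.981

0.981 pC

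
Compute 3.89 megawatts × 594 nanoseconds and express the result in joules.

2.31066 joules

3.89 × 10⁶ × 594 × 10⁻⁹ = 2310.66 × 10⁻³ J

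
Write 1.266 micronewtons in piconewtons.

1266000 piconewtons

micro = 10⁻⁶, pico = 10⁻¹²; factor is 10⁶.
1.266 × 10⁶ = 1266000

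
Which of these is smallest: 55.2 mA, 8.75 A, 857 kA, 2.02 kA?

55.2 mA = 0.0552 A
8.75 A = 8.75 A
857 kA = 857000 A
2.02 kA = 2020 A

55.2 mA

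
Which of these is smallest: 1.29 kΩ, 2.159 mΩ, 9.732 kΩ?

1.29 kΩ = 1290 Ω
2.159 mΩ = 0.002159 Ω
9.732 kΩ = 9732 Ω

2.159 mΩ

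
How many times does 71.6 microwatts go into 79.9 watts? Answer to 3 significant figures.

1120000

(79.9) / (71.6e-6) = 1.116e6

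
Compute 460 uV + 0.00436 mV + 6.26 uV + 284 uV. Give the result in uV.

In uV:
  460 uV → 460
  0.00436 mV = 0.00436 × 10^3 uV = 4.36
  6.26 uV → 6.26
  284 uV → 284
Sum: 460 + 4.36 + 6.26 + 284 = 754.62

754.62 uV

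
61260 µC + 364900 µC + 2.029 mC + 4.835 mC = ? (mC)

433.024 mC

In mC:
  61260 µC = 61260 × 10^-3 mC = 61.26
  364900 µC = 364900 × 10^-3 mC = 364.9
  2.029 mC → 2.029
  4.835 mC → 4.835
Sum: 61.26 + 364.9 + 2.029 + 4.835 = 433.024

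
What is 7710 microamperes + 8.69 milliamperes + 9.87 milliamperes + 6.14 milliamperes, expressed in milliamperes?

In milliamperes:
  7710 microamperes = 7710 × 10^-3 milliamperes = 7.71
  8.69 milliamperes → 8.69
  9.87 milliamperes → 9.87
  6.14 milliamperes → 6.14
Sum: 7.71 + 8.69 + 9.87 + 6.14 = 32.41

32.41 milliamperes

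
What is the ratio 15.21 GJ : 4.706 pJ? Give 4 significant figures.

3232000000000000000000

(15.21 × 10^9) / (4.706 × 10^-12) = 3.232 × 10^21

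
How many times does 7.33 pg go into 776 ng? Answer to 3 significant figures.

(776e-9) / (7.33e-12) = 105.9e3

106000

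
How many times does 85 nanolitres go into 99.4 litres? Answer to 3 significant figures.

(99.4) / (85e-9) = 1.169e9

1170000000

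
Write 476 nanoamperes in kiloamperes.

0.000000000476 kiloamperes

nano = 10⁻⁹, kilo = 10³; factor is 10⁻¹².
476 × 10⁻¹² = 0.000000000476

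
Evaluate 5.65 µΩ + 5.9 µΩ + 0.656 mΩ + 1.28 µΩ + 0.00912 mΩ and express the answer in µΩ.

677.95 µΩ

In µΩ:
  5.65 µΩ → 5.65
  5.9 µΩ → 5.9
  0.656 mΩ = 0.656e3 µΩ = 656
  1.28 µΩ → 1.28
  0.00912 mΩ = 0.00912e3 µΩ = 9.12
Sum: 5.65 + 5.9 + 656 + 1.28 + 9.12 = 677.95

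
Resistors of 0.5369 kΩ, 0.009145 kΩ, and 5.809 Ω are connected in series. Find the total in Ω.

551.854 Ω

In Ω:
  0.5369 kΩ = 0.5369 × 10^3 Ω = 536.9
  0.009145 kΩ = 0.009145 × 10^3 Ω = 9.145
  5.809 Ω → 5.809
Sum: 536.9 + 9.145 + 5.809 = 551.854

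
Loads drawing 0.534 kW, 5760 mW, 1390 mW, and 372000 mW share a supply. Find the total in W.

In W:
  0.534 kW = 0.534 × 10^3 W = 534
  5760 mW = 5760 × 10^-3 W = 5.76
  1390 mW = 1390 × 10^-3 W = 1.39
  372000 mW = 372000 × 10^-3 W = 372
Sum: 534 + 5.76 + 1.39 + 372 = 913.15

913.15 W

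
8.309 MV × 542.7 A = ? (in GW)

8.309e6 × 542.7 = 4509.2943e6 W

4.5092943 GW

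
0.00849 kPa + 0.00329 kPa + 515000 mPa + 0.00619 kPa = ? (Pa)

532.97 Pa

In Pa:
  0.00849 kPa = 0.00849e3 Pa = 8.49
  0.00329 kPa = 0.00329e3 Pa = 3.29
  515000 mPa = 515000e-3 Pa = 515
  0.00619 kPa = 0.00619e3 Pa = 6.19
Sum: 8.49 + 3.29 + 515 + 6.19 = 532.97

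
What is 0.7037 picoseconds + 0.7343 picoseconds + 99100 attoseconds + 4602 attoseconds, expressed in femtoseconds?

In femtoseconds:
  0.7037 picoseconds = 0.7037 × 10^3 femtoseconds = 703.7
  0.7343 picoseconds = 0.7343 × 10^3 femtoseconds = 734.3
  99100 attoseconds = 99100 × 10^-3 femtoseconds = 99.1
  4602 attoseconds = 4602 × 10^-3 femtoseconds = 4.602
Sum: 703.7 + 734.3 + 99.1 + 4.602 = 1541.702

1541.702 femtoseconds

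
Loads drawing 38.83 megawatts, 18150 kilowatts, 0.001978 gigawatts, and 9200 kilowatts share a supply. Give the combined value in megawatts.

In megawatts:
  38.83 megawatts → 38.83
  18150 kilowatts = 18150 × 10^-3 megawatts = 18.15
  0.001978 gigawatts = 0.001978 × 10^3 megawatts = 1.978
  9200 kilowatts = 9200 × 10^-3 megawatts = 9.2
Sum: 38.83 + 18.15 + 1.978 + 9.2 = 68.158

68.158 megawatts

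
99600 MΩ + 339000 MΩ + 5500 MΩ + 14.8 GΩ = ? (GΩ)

In GΩ:
  99600 MΩ = 99600 × 10^-3 GΩ = 99.6
  339000 MΩ = 339000 × 10^-3 GΩ = 339
  5500 MΩ = 5500 × 10^-3 GΩ = 5.5
  14.8 GΩ → 14.8
Sum: 99.6 + 339 + 5.5 + 14.8 = 458.9

458.9 GΩ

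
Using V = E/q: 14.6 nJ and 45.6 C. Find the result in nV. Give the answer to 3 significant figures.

(14.6 × 10^-9) / (45.6) = 0.32018 × 10^-9 V

0.320 nV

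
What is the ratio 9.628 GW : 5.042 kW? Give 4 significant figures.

(9.628e9) / (5.042e3) = 1.9096e6

1910000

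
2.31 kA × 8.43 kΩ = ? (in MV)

2.31e3 × 8.43e3 = 19.4733e6 V

19.4733 MV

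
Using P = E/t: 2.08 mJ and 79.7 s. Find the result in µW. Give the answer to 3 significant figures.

26.1 µW

(2.08e-3) / (79.7) = 0.026098e-3 W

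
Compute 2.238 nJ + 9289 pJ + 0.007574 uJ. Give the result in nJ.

19.101 nJ

In nJ:
  2.238 nJ → 2.238
  9289 pJ = 9289 × 10^-3 nJ = 9.289
  0.007574 uJ = 0.007574 × 10^3 nJ = 7.574
Sum: 2.238 + 9.289 + 7.574 = 19.101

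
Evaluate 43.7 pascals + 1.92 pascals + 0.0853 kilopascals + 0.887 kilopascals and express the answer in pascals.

1017.92 pascals

In pascals:
  43.7 pascals → 43.7
  1.92 pascals → 1.92
  0.0853 kilopascals = 0.0853 × 10³ pascals = 85.3
  0.887 kilopascals = 0.887 × 10³ pascals = 887
Sum: 43.7 + 1.92 + 85.3 + 887 = 1017.92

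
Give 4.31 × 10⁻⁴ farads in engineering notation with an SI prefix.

431 microfarads

= 431 × 10⁻⁶ farads; 10⁻⁶ is micro.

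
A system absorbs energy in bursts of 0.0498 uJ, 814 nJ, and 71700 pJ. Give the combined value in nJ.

In nJ:
  0.0498 uJ = 0.0498 × 10³ nJ = 49.8
  814 nJ → 814
  71700 pJ = 71700 × 10⁻³ nJ = 71.7
Sum: 49.8 + 814 + 71.7 = 935.5

935.5 nJ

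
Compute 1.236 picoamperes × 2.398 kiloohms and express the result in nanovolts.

1.236e-12 × 2.398e3 = 2.963928e-9 V

2.963928 nanovolts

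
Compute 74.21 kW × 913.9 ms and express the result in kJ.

67.820519 kJ

74.21 × 10^3 × 913.9 × 10^-3 = 67820.519 J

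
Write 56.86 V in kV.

0.05686 kV

(no prefix) = 10⁰, kilo = 10³; factor is 10⁻³.
56.86 × 10⁻³ = 0.05686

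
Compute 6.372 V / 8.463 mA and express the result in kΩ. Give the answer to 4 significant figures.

(6.372) / (8.463e-3) = 0.752924e3 Ω

0.7529 kΩ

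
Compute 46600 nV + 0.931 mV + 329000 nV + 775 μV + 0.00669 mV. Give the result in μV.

In μV:
  46600 nV = 46600 × 10^-3 μV = 46.6
  0.931 mV = 0.931 × 10^3 μV = 931
  329000 nV = 329000 × 10^-3 μV = 329
  775 μV → 775
  0.00669 mV = 0.00669 × 10^3 μV = 6.69
Sum: 46.6 + 931 + 329 + 775 + 6.69 = 2088.29

2088.29 μV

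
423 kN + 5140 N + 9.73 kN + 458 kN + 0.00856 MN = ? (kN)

904.43 kN

In kN:
  423 kN → 423
  5140 N = 5140e-3 kN = 5.14
  9.73 kN → 9.73
  458 kN → 458
  0.00856 MN = 0.00856e3 kN = 8.56
Sum: 423 + 5.14 + 9.73 + 458 + 8.56 = 904.43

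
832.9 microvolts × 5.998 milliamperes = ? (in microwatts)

832.9 × 10⁻⁶ × 5.998 × 10⁻³ = 4995.7342 × 10⁻⁹ W

4.9957342 microwatts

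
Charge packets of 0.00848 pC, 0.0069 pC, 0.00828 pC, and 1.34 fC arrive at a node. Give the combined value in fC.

25 fC

In fC:
  0.00848 pC = 0.00848e3 fC = 8.48
  0.0069 pC = 0.0069e3 fC = 6.9
  0.00828 pC = 0.00828e3 fC = 8.28
  1.34 fC → 1.34
Sum: 8.48 + 6.9 + 8.28 + 1.34 = 25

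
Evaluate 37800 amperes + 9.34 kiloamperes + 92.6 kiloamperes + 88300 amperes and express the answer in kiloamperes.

In kiloamperes:
  37800 amperes = 37800 × 10⁻³ kiloamperes = 37.8
  9.34 kiloamperes → 9.34
  92.6 kiloamperes → 92.6
  88300 amperes = 88300 × 10⁻³ kiloamperes = 88.3
Sum: 37.8 + 9.34 + 92.6 + 88.3 = 228.04

228.04 kiloamperes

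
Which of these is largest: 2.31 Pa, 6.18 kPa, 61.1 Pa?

6.18 kPa

2.31 Pa = 2.31 Pa
6.18 kPa = 6180 Pa
61.1 Pa = 61.1 Pa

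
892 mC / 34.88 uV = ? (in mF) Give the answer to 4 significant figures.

(892 × 10⁻³) / (34.88 × 10⁻⁶) = 25.5734 × 10³ F

25570000 mF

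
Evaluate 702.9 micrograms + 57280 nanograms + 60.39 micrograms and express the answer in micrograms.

820.57 micrograms

In micrograms:
  702.9 micrograms → 702.9
  57280 nanograms = 57280 × 10⁻³ micrograms = 57.28
  60.39 micrograms → 60.39
Sum: 702.9 + 57.28 + 60.39 = 820.57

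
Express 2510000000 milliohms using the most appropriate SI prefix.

2.51 megaohms

= 2.51 × 10^6 ohms; 10^6 is mega.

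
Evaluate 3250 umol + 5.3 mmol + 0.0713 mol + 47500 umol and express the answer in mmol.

In mmol:
  3250 umol = 3250e-3 mmol = 3.25
  5.3 mmol → 5.3
  0.0713 mol = 0.0713e3 mmol = 71.3
  47500 umol = 47500e-3 mmol = 47.5
Sum: 3.25 + 5.3 + 71.3 + 47.5 = 127.35

127.35 mmol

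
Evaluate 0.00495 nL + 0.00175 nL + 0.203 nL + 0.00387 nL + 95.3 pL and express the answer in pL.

In pL:
  0.00495 nL = 0.00495 × 10^3 pL = 4.95
  0.00175 nL = 0.00175 × 10^3 pL = 1.75
  0.203 nL = 0.203 × 10^3 pL = 203
  0.00387 nL = 0.00387 × 10^3 pL = 3.87
  95.3 pL → 95.3
Sum: 4.95 + 1.75 + 203 + 3.87 + 95.3 = 308.87

308.87 pL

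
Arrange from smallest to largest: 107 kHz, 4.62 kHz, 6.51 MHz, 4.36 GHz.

107 kHz = 107000 Hz
4.62 kHz = 4620 Hz
6.51 MHz = 6510000 Hz
4.36 GHz = 4360000000 Hz

4.62 kHz < 107 kHz < 6.51 MHz < 4.36 GHz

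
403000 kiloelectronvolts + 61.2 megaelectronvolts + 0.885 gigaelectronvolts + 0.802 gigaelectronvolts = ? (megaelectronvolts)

In megaelectronvolts:
  403000 kiloelectronvolts = 403000 × 10⁻³ megaelectronvolts = 403
  61.2 megaelectronvolts → 61.2
  0.885 gigaelectronvolts = 0.885 × 10³ megaelectronvolts = 885
  0.802 gigaelectronvolts = 0.802 × 10³ megaelectronvolts = 802
Sum: 403 + 61.2 + 885 + 802 = 2151.2

2151.2 megaelectronvolts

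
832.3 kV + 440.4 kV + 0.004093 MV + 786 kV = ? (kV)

In kV:
  832.3 kV → 832.3
  440.4 kV → 440.4
  0.004093 MV = 0.004093 × 10^3 kV = 4.093
  786 kV → 786
Sum: 832.3 + 440.4 + 4.093 + 786 = 2062.793

2062.793 kV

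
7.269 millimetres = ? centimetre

milli = 10⁻³, centi = 10⁻²; factor is 10⁻¹.
7.269 × 10⁻¹ = 0.7269

0.7269 centimetres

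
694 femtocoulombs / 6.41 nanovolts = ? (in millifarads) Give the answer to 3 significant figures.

(694 × 10^-15) / (6.41 × 10^-9) = 108.27 × 10^-6 F

0.108 millifarads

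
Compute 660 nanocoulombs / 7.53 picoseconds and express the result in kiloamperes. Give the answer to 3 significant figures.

87.6 kiloamperes

(660 × 10⁻⁹) / (7.53 × 10⁻¹²) = 87.649 × 10³ A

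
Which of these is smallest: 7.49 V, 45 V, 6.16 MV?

7.49 V = 7.49 V
45 V = 45 V
6.16 MV = 6160000 V

7.49 V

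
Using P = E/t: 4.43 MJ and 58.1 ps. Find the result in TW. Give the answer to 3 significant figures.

76200 TW

(4.43 × 10^6) / (58.1 × 10^-12) = 0.076248 × 10^18 W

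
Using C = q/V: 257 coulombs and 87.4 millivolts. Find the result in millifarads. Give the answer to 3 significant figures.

2940000 millifarads

(257) / (87.4 × 10^-3) = 2.9405 × 10^3 F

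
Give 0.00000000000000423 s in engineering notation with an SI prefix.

= 4.23e-15 s; 1e-15 is femto.

4.23 fs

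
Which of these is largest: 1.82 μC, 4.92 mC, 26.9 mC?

1.82 μC = 0.00000182 C
4.92 mC = 0.00492 C
26.9 mC = 0.0269 C

26.9 mC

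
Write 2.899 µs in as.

micro = 10^-6, atto = 10^-18; factor is 10^12.
2.899 × 10^12 = 2899000000000

2899000000000 as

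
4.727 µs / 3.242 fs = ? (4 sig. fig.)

(4.727 × 10^-6) / (3.242 × 10^-15) = 1.4581 × 10^9

1458000000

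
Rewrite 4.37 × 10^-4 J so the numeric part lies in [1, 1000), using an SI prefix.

= 437 × 10^-6 J; 10^-6 is micro.

437 uJ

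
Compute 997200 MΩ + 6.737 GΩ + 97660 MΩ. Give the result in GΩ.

1101.597 GΩ

In GΩ:
  997200 MΩ = 997200 × 10⁻³ GΩ = 997.2
  6.737 GΩ → 6.737
  97660 MΩ = 97660 × 10⁻³ GΩ = 97.66
Sum: 997.2 + 6.737 + 97.66 = 1101.597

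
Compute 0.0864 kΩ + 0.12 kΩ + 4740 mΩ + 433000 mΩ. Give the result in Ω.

644.14 Ω

In Ω:
  0.0864 kΩ = 0.0864e3 Ω = 86.4
  0.12 kΩ = 0.12e3 Ω = 120
  4740 mΩ = 4740e-3 Ω = 4.74
  433000 mΩ = 433000e-3 Ω = 433
Sum: 86.4 + 120 + 4.74 + 433 = 644.14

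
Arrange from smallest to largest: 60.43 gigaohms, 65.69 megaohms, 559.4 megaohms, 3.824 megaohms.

60.43 gigaohms = 60430000000 ohms
65.69 megaohms = 65690000 ohms
559.4 megaohms = 559400000 ohms
3.824 megaohms = 3824000 ohms

3.824 megaohms < 65.69 megaohms < 559.4 megaohms < 60.43 gigaohms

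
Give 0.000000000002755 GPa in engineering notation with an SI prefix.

2.755 mPa

= 2.755 × 10⁻³ Pa; 10⁻³ is milli.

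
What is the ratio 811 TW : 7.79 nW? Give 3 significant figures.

104000000000000000000000

(811 × 10¹²) / (7.79 × 10⁻⁹) = 104.1 × 10²¹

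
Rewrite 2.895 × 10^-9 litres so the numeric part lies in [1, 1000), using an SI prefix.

= 2.895 × 10^-9 litres; 10^-9 is nano.

2.895 nanolitres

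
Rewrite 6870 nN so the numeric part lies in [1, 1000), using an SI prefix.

6.87 uN

= 6.87e-6 N; 1e-6 is micro.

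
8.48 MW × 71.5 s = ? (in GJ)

0.60632 GJ

8.48 × 10⁶ × 71.5 = 606.32 × 10⁶ J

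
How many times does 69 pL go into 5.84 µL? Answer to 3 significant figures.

84600

(5.84 × 10^-6) / (69 × 10^-12) = 0.08464 × 10^6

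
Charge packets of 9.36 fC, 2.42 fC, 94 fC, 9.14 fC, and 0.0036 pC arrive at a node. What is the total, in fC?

In fC:
  9.36 fC → 9.36
  2.42 fC → 2.42
  94 fC → 94
  9.14 fC → 9.14
  0.0036 pC = 0.0036 × 10³ fC = 3.6
Sum: 9.36 + 2.42 + 94 + 9.14 + 3.6 = 118.52

118.52 fC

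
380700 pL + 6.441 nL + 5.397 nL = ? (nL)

392.538 nL

In nL:
  380700 pL = 380700 × 10⁻³ nL = 380.7
  6.441 nL → 6.441
  5.397 nL → 5.397
Sum: 380.7 + 6.441 + 5.397 = 392.538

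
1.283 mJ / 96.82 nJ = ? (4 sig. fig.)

13250

(1.283 × 10^-3) / (96.82 × 10^-9) = 0.013251 × 10^6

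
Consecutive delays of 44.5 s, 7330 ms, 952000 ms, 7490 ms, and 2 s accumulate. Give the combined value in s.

1013.32 s

In s:
  44.5 s → 44.5
  7330 ms = 7330 × 10^-3 s = 7.33
  952000 ms = 952000 × 10^-3 s = 952
  7490 ms = 7490 × 10^-3 s = 7.49
  2 s → 2
Sum: 44.5 + 7.33 + 952 + 7.49 + 2 = 1013.32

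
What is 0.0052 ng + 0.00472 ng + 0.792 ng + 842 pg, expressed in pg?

1643.92 pg

In pg:
  0.0052 ng = 0.0052e3 pg = 5.2
  0.00472 ng = 0.00472e3 pg = 4.72
  0.792 ng = 0.792e3 pg = 792
  842 pg → 842
Sum: 5.2 + 4.72 + 792 + 842 = 1643.92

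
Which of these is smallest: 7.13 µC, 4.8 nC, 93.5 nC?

7.13 µC = 0.00000713 C
4.8 nC = 0.0000000048 C
93.5 nC = 0.0000000935 C

4.8 nC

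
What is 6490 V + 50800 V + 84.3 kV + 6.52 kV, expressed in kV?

148.11 kV

In kV:
  6490 V = 6490e-3 kV = 6.49
  50800 V = 50800e-3 kV = 50.8
  84.3 kV → 84.3
  6.52 kV → 6.52
Sum: 6.49 + 50.8 + 84.3 + 6.52 = 148.11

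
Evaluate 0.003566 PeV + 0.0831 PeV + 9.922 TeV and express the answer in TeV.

96.588 TeV

In TeV:
  0.003566 PeV = 0.003566 × 10^3 TeV = 3.566
  0.0831 PeV = 0.0831 × 10^3 TeV = 83.1
  9.922 TeV → 9.922
Sum: 3.566 + 83.1 + 9.922 = 96.588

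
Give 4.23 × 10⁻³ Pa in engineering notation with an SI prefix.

= 4.23 × 10⁻³ Pa; 10⁻³ is milli.

4.23 mPa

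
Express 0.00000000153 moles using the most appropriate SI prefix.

= 1.53e-9 moles; 1e-9 is nano.

1.53 nanomoles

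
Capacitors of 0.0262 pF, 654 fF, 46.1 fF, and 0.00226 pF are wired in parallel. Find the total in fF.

In fF:
  0.0262 pF = 0.0262 × 10³ fF = 26.2
  654 fF → 654
  46.1 fF → 46.1
  0.00226 pF = 0.00226 × 10³ fF = 2.26
Sum: 26.2 + 654 + 46.1 + 2.26 = 728.56

728.56 fF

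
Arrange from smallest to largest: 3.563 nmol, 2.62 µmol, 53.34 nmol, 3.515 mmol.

3.563 nmol < 53.34 nmol < 2.62 µmol < 3.515 mmol

3.563 nmol = 0.000000003563 mol
2.62 µmol = 0.00000262 mol
53.34 nmol = 0.00000005334 mol
3.515 mmol = 0.003515 mol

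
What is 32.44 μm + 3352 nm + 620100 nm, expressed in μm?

655.892 μm

In μm:
  32.44 μm → 32.44
  3352 nm = 3352 × 10^-3 μm = 3.352
  620100 nm = 620100 × 10^-3 μm = 620.1
Sum: 32.44 + 3.352 + 620.1 = 655.892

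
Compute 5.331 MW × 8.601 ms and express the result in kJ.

45.851931 kJ

5.331 × 10⁶ × 8.601 × 10⁻³ = 45.851931 × 10³ J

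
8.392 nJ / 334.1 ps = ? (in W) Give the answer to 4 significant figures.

(8.392e-9) / (334.1e-12) = 0.0251182e3 W

25.12 W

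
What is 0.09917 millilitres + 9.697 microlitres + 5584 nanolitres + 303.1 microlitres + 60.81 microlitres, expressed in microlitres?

In microlitres:
  0.09917 millilitres = 0.09917 × 10^3 microlitres = 99.17
  9.697 microlitres → 9.697
  5584 nanolitres = 5584 × 10^-3 microlitres = 5.584
  303.1 microlitres → 303.1
  60.81 microlitres → 60.81
Sum: 99.17 + 9.697 + 5.584 + 303.1 + 60.81 = 478.361

478.361 microlitres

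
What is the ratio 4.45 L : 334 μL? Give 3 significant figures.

(4.45) / (334 × 10^-6) = 0.01332 × 10^6

13300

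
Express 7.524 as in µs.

0.000000000007524 µs

atto = 1e-18, micro = 1e-6; factor is 1e-12.
7.524 × 1e-12 = 0.000000000007524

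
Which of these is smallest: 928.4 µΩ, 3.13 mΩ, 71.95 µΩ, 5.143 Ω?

928.4 µΩ = 0.0009284 Ω
3.13 mΩ = 0.00313 Ω
71.95 µΩ = 0.00007195 Ω
5.143 Ω = 5.143 Ω

71.95 µΩ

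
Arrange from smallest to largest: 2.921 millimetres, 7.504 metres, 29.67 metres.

2.921 millimetres = 0.002921 metres
7.504 metres = 7.504 metres
29.67 metres = 29.67 metres

2.921 millimetres < 7.504 metres < 29.67 metres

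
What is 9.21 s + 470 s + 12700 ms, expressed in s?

491.91 s

In s:
  9.21 s → 9.21
  470 s → 470
  12700 ms = 12700 × 10^-3 s = 12.7
Sum: 9.21 + 470 + 12.7 = 491.91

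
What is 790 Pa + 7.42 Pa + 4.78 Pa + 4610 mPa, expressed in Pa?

In Pa:
  790 Pa → 790
  7.42 Pa → 7.42
  4.78 Pa → 4.78
  4610 mPa = 4610e-3 Pa = 4.61
Sum: 790 + 7.42 + 4.78 + 4.61 = 806.81

806.81 Pa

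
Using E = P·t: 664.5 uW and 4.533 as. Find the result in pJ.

664.5 × 10⁻⁶ × 4.533 × 10⁻¹⁸ = 3012.1785 × 10⁻²⁴ J

0.0000000030121785 pJ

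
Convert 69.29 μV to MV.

0.00000000006929 MV

micro = 1e-6, mega = 1e6; factor is 1e-12.
69.29 × 1e-12 = 0.00000000006929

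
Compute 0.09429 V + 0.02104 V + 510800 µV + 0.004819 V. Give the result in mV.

In mV:
  0.09429 V = 0.09429 × 10^3 mV = 94.29
  0.02104 V = 0.02104 × 10^3 mV = 21.04
  510800 µV = 510800 × 10^-3 mV = 510.8
  0.004819 V = 0.004819 × 10^3 mV = 4.819
Sum: 94.29 + 21.04 + 510.8 + 4.819 = 630.949

630.949 mV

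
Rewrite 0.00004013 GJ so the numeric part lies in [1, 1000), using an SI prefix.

= 40.13e3 J; 1e3 is kilo.

40.13 kJ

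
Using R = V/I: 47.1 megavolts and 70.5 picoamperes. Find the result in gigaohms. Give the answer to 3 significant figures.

(47.1 × 10^6) / (70.5 × 10^-12) = 0.66809 × 10^18 Ω

668000000 gigaohms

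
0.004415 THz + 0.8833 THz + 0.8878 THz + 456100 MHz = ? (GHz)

In GHz:
  0.004415 THz = 0.004415 × 10³ GHz = 4.415
  0.8833 THz = 0.8833 × 10³ GHz = 883.3
  0.8878 THz = 0.8878 × 10³ GHz = 887.8
  456100 MHz = 456100 × 10⁻³ GHz = 456.1
Sum: 4.415 + 883.3 + 887.8 + 456.1 = 2231.615

2231.615 GHz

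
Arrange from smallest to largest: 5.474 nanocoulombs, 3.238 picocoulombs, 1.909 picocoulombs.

1.909 picocoulombs < 3.238 picocoulombs < 5.474 nanocoulombs

5.474 nanocoulombs = 0.000000005474 coulombs
3.238 picocoulombs = 0.000000000003238 coulombs
1.909 picocoulombs = 0.000000000001909 coulombs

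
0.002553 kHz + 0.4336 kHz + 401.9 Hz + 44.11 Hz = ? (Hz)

882.163 Hz

In Hz:
  0.002553 kHz = 0.002553e3 Hz = 2.553
  0.4336 kHz = 0.4336e3 Hz = 433.6
  401.9 Hz → 401.9
  44.11 Hz → 44.11
Sum: 2.553 + 433.6 + 401.9 + 44.11 = 882.163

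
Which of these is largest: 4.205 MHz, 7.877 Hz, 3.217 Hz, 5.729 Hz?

4.205 MHz = 4205000 Hz
7.877 Hz = 7.877 Hz
3.217 Hz = 3.217 Hz
5.729 Hz = 5.729 Hz

4.205 MHz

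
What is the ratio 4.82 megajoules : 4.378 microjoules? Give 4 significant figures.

1101000000000

(4.82 × 10^6) / (4.378 × 10^-6) = 1.101 × 10^12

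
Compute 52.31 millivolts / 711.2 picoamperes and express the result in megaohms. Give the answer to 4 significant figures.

(52.31 × 10⁻³) / (711.2 × 10⁻¹²) = 0.0735517 × 10⁹ Ω

73.55 megaohms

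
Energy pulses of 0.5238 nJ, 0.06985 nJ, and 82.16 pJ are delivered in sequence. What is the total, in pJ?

In pJ:
  0.5238 nJ = 0.5238 × 10³ pJ = 523.8
  0.06985 nJ = 0.06985 × 10³ pJ = 69.85
  82.16 pJ → 82.16
Sum: 523.8 + 69.85 + 82.16 = 675.81

675.81 pJ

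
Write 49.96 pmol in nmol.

pico = 10⁻¹², nano = 10⁻⁹; factor is 10⁻³.
49.96 × 10⁻³ = 0.04996

0.04996 nmol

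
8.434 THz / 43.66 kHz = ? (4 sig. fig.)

193200000

(8.434e12) / (43.66e3) = 0.19317e9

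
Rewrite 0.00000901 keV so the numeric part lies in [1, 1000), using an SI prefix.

9.01 meV

= 9.01 × 10^-3 eV; 10^-3 is milli.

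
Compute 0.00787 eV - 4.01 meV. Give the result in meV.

In meV:
  0.00787 eV = 0.00787e3 meV = 7.87
  4.01 meV → 4.01
Difference: 7.87 - 4.01 = 3.86

3.86 meV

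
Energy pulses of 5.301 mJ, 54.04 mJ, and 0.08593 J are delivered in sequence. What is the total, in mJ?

145.271 mJ

In mJ:
  5.301 mJ → 5.301
  54.04 mJ → 54.04
  0.08593 J = 0.08593e3 mJ = 85.93
Sum: 5.301 + 54.04 + 85.93 = 145.271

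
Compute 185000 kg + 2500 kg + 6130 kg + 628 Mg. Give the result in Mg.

821.63 Mg

In Mg:
  185000 kg = 185000e-3 Mg = 185
  2500 kg = 2500e-3 Mg = 2.5
  6130 kg = 6130e-3 Mg = 6.13
  628 Mg → 628
Sum: 185 + 2.5 + 6.13 + 628 = 821.63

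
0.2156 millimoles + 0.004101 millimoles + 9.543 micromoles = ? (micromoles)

229.244 micromoles

In micromoles:
  0.2156 millimoles = 0.2156e3 micromoles = 215.6
  0.004101 millimoles = 0.004101e3 micromoles = 4.101
  9.543 micromoles → 9.543
Sum: 215.6 + 4.101 + 9.543 = 229.244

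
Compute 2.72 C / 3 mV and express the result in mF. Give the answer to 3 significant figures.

(2.72) / (3 × 10^-3) = 0.90667 × 10^3 F

907000 mF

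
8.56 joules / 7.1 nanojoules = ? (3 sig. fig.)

(8.56) / (7.1e-9) = 1.206e9

1210000000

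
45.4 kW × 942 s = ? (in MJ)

45.4 × 10^3 × 942 = 42766.8 × 10^3 J

42.7668 MJ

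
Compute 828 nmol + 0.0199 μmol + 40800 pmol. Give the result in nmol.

888.7 nmol

In nmol:
  828 nmol → 828
  0.0199 μmol = 0.0199 × 10³ nmol = 19.9
  40800 pmol = 40800 × 10⁻³ nmol = 40.8
Sum: 828 + 19.9 + 40.8 = 888.7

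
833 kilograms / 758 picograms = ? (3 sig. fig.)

1100000000000000

(833 × 10³) / (758 × 10⁻¹²) = 1.099 × 10¹⁵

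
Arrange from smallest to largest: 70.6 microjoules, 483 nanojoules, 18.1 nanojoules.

18.1 nanojoules < 483 nanojoules < 70.6 microjoules

70.6 microjoules = 0.0000706 joules
483 nanojoules = 0.000000483 joules
18.1 nanojoules = 0.0000000181 joules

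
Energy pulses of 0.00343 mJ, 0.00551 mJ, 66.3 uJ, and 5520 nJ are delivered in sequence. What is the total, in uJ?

In uJ:
  0.00343 mJ = 0.00343e3 uJ = 3.43
  0.00551 mJ = 0.00551e3 uJ = 5.51
  66.3 uJ → 66.3
  5520 nJ = 5520e-3 uJ = 5.52
Sum: 3.43 + 5.51 + 66.3 + 5.52 = 80.76

80.76 uJ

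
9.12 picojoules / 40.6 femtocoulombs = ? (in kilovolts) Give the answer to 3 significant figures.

(9.12 × 10⁻¹²) / (40.6 × 10⁻¹⁵) = 0.22463 × 10³ V

0.225 kilovolts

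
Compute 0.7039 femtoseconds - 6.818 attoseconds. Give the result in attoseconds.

697.082 attoseconds

In attoseconds:
  0.7039 femtoseconds = 0.7039e3 attoseconds = 703.9
  6.818 attoseconds → 6.818
Difference: 703.9 - 6.818 = 697.082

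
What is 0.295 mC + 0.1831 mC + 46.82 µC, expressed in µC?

524.92 µC

In µC:
  0.295 mC = 0.295e3 µC = 295
  0.1831 mC = 0.1831e3 µC = 183.1
  46.82 µC → 46.82
Sum: 295 + 183.1 + 46.82 = 524.92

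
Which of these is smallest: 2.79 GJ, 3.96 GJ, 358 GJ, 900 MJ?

900 MJ

2.79 GJ = 2790000000 J
3.96 GJ = 3960000000 J
358 GJ = 358000000000 J
900 MJ = 900000000 J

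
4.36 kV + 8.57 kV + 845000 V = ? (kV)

In kV:
  4.36 kV → 4.36
  8.57 kV → 8.57
  845000 V = 845000 × 10^-3 kV = 845
Sum: 4.36 + 8.57 + 845 = 857.93

857.93 kV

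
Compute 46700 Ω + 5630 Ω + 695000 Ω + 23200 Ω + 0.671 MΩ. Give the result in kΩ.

1441.53 kΩ

In kΩ:
  46700 Ω = 46700 × 10⁻³ kΩ = 46.7
  5630 Ω = 5630 × 10⁻³ kΩ = 5.63
  695000 Ω = 695000 × 10⁻³ kΩ = 695
  23200 Ω = 23200 × 10⁻³ kΩ = 23.2
  0.671 MΩ = 0.671 × 10³ kΩ = 671
Sum: 46.7 + 5.63 + 695 + 23.2 + 671 = 1441.53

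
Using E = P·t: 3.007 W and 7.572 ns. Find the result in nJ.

3.007 × 7.572 × 10⁻⁹ = 22.769004 × 10⁻⁹ J

22.769004 nJ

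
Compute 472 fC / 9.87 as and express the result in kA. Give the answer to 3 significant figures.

(472 × 10^-15) / (9.87 × 10^-18) = 47.822 × 10^3 A

47.8 kA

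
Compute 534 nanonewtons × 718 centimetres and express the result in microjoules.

3.83412 microjoules

534 × 10⁻⁹ × 718 × 10⁻² = 383412 × 10⁻¹¹ J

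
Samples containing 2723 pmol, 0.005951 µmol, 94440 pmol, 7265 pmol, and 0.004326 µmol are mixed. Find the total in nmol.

In nmol:
  2723 pmol = 2723e-3 nmol = 2.723
  0.005951 µmol = 0.005951e3 nmol = 5.951
  94440 pmol = 94440e-3 nmol = 94.44
  7265 pmol = 7265e-3 nmol = 7.265
  0.004326 µmol = 0.004326e3 nmol = 4.326
Sum: 2.723 + 5.951 + 94.44 + 7.265 + 4.326 = 114.705

114.705 nmol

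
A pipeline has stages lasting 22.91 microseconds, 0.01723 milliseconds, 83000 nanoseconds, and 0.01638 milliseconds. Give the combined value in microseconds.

In microseconds:
  22.91 microseconds → 22.91
  0.01723 milliseconds = 0.01723 × 10^3 microseconds = 17.23
  83000 nanoseconds = 83000 × 10^-3 microseconds = 83
  0.01638 milliseconds = 0.01638 × 10^3 microseconds = 16.38
Sum: 22.91 + 17.23 + 83 + 16.38 = 139.52

139.52 microseconds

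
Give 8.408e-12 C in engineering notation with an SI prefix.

8.408 pC

= 8.408e-12 C; 1e-12 is pico.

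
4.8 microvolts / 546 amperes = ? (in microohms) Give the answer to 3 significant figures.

0.00879 microohms

(4.8 × 10^-6) / (546) = 0.0087912 × 10^-6 Ω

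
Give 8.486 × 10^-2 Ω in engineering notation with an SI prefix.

= 84.86 × 10^-3 Ω; 10^-3 is milli.

84.86 mΩ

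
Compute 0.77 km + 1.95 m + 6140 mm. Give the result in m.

In m:
  0.77 km = 0.77e3 m = 770
  1.95 m → 1.95
  6140 mm = 6140e-3 m = 6.14
Sum: 770 + 1.95 + 6.14 = 778.09

778.09 m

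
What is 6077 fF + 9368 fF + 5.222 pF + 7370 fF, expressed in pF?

In pF:
  6077 fF = 6077e-3 pF = 6.077
  9368 fF = 9368e-3 pF = 9.368
  5.222 pF → 5.222
  7370 fF = 7370e-3 pF = 7.37
Sum: 6.077 + 9.368 + 5.222 + 7.37 = 28.037

28.037 pF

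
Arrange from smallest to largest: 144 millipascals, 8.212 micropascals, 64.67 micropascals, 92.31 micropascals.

8.212 micropascals < 64.67 micropascals < 92.31 micropascals < 144 millipascals

144 millipascals = 0.144 pascals
8.212 micropascals = 0.000008212 pascals
64.67 micropascals = 0.00006467 pascals
92.31 micropascals = 0.00009231 pascals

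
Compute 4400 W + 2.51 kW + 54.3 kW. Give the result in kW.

61.21 kW

In kW:
  4400 W = 4400 × 10⁻³ kW = 4.4
  2.51 kW → 2.51
  54.3 kW → 54.3
Sum: 4.4 + 2.51 + 54.3 = 61.21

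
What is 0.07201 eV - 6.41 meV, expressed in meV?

65.6 meV

In meV:
  0.07201 eV = 0.07201 × 10³ meV = 72.01
  6.41 meV → 6.41
Difference: 72.01 - 6.41 = 65.6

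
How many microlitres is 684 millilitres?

milli = 10^-3, micro = 10^-6; factor is 10^3.
684 × 10^3 = 684000

684000 microlitres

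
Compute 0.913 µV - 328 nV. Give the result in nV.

In nV:
  0.913 µV = 0.913e3 nV = 913
  328 nV → 328
Difference: 913 - 328 = 585

585 nV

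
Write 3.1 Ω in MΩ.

(no prefix) = 1e0, mega = 1e6; factor is 1e-6.
3.1 × 1e-6 = 0.0000031

0.0000031 MΩ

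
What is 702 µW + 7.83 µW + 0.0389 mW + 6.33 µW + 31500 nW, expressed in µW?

In µW:
  702 µW → 702
  7.83 µW → 7.83
  0.0389 mW = 0.0389e3 µW = 38.9
  6.33 µW → 6.33
  31500 nW = 31500e-3 µW = 31.5
Sum: 702 + 7.83 + 38.9 + 6.33 + 31.5 = 786.56

786.56 µW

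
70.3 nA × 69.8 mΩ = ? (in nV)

70.3 × 10⁻⁹ × 69.8 × 10⁻³ = 4906.94 × 10⁻¹² V

4.90694 nV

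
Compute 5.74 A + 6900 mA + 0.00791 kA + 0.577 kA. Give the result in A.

In A:
  5.74 A → 5.74
  6900 mA = 6900 × 10⁻³ A = 6.9
  0.00791 kA = 0.00791 × 10³ A = 7.91
  0.577 kA = 0.577 × 10³ A = 577
Sum: 5.74 + 6.9 + 7.91 + 577 = 597.55

597.55 A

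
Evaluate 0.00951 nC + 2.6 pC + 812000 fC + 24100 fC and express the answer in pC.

848.21 pC

In pC:
  0.00951 nC = 0.00951 × 10³ pC = 9.51
  2.6 pC → 2.6
  812000 fC = 812000 × 10⁻³ pC = 812
  24100 fC = 24100 × 10⁻³ pC = 24.1
Sum: 9.51 + 2.6 + 812 + 24.1 = 848.21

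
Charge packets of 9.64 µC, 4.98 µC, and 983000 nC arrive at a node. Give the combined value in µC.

In µC:
  9.64 µC → 9.64
  4.98 µC → 4.98
  983000 nC = 983000 × 10⁻³ µC = 983
Sum: 9.64 + 4.98 + 983 = 997.62

997.62 µC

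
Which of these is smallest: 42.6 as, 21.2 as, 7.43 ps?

21.2 as

42.6 as = 0.0000000000000000426 s
21.2 as = 0.0000000000000000212 s
7.43 ps = 0.00000000000743 s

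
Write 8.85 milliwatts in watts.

0.00885 watts

milli = 10⁻³, (no prefix) = 10⁰; factor is 10⁻³.
8.85 × 10⁻³ = 0.00885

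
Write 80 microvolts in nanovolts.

micro = 10^-6, nano = 10^-9; factor is 10^3.
80 × 10^3 = 80000

80000 nanovolts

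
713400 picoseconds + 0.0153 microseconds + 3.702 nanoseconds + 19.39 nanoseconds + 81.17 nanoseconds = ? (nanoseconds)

832.962 nanoseconds

In nanoseconds:
  713400 picoseconds = 713400e-3 nanoseconds = 713.4
  0.0153 microseconds = 0.0153e3 nanoseconds = 15.3
  3.702 nanoseconds → 3.702
  19.39 nanoseconds → 19.39
  81.17 nanoseconds → 81.17
Sum: 713.4 + 15.3 + 3.702 + 19.39 + 81.17 = 832.962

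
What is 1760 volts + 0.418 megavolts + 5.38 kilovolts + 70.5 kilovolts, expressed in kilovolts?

In kilovolts:
  1760 volts = 1760 × 10^-3 kilovolts = 1.76
  0.418 megavolts = 0.418 × 10^3 kilovolts = 418
  5.38 kilovolts → 5.38
  70.5 kilovolts → 70.5
Sum: 1.76 + 418 + 5.38 + 70.5 = 495.64

495.64 kilovolts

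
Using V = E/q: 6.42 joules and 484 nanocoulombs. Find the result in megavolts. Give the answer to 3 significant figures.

(6.42) / (484e-9) = 0.013264e9 V

13.3 megavolts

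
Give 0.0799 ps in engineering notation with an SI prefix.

= 79.9 × 10^-15 s; 10^-15 is femto.

79.9 fs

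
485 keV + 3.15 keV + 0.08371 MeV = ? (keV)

In keV:
  485 keV → 485
  3.15 keV → 3.15
  0.08371 MeV = 0.08371 × 10^3 keV = 83.71
Sum: 485 + 3.15 + 83.71 = 571.86

571.86 keV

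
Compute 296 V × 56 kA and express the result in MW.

296 × 56 × 10³ = 16576 × 10³ W

16.576 MW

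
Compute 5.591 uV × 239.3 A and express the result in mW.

5.591 × 10^-6 × 239.3 = 1337.9263 × 10^-6 W

1.3379263 mW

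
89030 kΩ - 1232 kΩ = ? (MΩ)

In MΩ:
  89030 kΩ = 89030e-3 MΩ = 89.03
  1232 kΩ = 1232e-3 MΩ = 1.232
Difference: 89.03 - 1.232 = 87.798

87.798 MΩ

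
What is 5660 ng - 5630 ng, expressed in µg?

In µg:
  5660 ng = 5660 × 10^-3 µg = 5.66
  5630 ng = 5630 × 10^-3 µg = 5.63
Difference: 5.66 - 5.63 = 0.03

0.03 µg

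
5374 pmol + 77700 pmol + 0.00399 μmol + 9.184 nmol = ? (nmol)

96.248 nmol

In nmol:
  5374 pmol = 5374 × 10⁻³ nmol = 5.374
  77700 pmol = 77700 × 10⁻³ nmol = 77.7
  0.00399 μmol = 0.00399 × 10³ nmol = 3.99
  9.184 nmol → 9.184
Sum: 5.374 + 77.7 + 3.99 + 9.184 = 96.248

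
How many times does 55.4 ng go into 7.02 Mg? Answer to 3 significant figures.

(7.02 × 10⁶) / (55.4 × 10⁻⁹) = 0.1267 × 10¹⁵

127000000000000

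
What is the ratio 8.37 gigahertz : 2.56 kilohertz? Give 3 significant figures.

3270000

(8.37 × 10⁹) / (2.56 × 10³) = 3.27 × 10⁶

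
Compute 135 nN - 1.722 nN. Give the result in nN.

In nN:
  135 nN → 135
  1.722 nN → 1.722
Difference: 135 - 1.722 = 133.278

133.278 nN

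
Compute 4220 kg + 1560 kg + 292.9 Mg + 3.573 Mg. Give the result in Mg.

302.253 Mg

In Mg:
  4220 kg = 4220e-3 Mg = 4.22
  1560 kg = 1560e-3 Mg = 1.56
  292.9 Mg → 292.9
  3.573 Mg → 3.573
Sum: 4.22 + 1.56 + 292.9 + 3.573 = 302.253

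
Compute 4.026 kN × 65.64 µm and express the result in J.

0.26426664 J

4.026e3 × 65.64e-6 = 264.26664e-3 J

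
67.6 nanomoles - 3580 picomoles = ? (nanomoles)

64.02 nanomoles

In nanomoles:
  67.6 nanomoles → 67.6
  3580 picomoles = 3580 × 10⁻³ nanomoles = 3.58
Difference: 67.6 - 3.58 = 64.02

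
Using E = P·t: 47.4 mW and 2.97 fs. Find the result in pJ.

47.4 × 10⁻³ × 2.97 × 10⁻¹⁵ = 140.778 × 10⁻¹⁸ J

0.000140778 pJ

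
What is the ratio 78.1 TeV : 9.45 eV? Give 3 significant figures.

(78.1 × 10^12) / (9.45) = 8.265 × 10^12

8260000000000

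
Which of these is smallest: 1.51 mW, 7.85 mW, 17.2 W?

1.51 mW = 0.00151 W
7.85 mW = 0.00785 W
17.2 W = 17.2 W

1.51 mW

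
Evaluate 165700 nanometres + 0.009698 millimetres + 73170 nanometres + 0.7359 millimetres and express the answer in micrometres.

In micrometres:
  165700 nanometres = 165700 × 10⁻³ micrometres = 165.7
  0.009698 millimetres = 0.009698 × 10³ micrometres = 9.698
  73170 nanometres = 73170 × 10⁻³ micrometres = 73.17
  0.7359 millimetres = 0.7359 × 10³ micrometres = 735.9
Sum: 165.7 + 9.698 + 73.17 + 735.9 = 984.468

984.468 micrometres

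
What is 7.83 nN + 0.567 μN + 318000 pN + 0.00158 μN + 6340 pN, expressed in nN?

900.75 nN

In nN:
  7.83 nN → 7.83
  0.567 μN = 0.567e3 nN = 567
  318000 pN = 318000e-3 nN = 318
  0.00158 μN = 0.00158e3 nN = 1.58
  6340 pN = 6340e-3 nN = 6.34
Sum: 7.83 + 567 + 318 + 1.58 + 6.34 = 900.75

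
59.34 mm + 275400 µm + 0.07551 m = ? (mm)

In mm:
  59.34 mm → 59.34
  275400 µm = 275400 × 10^-3 mm = 275.4
  0.07551 m = 0.07551 × 10^3 mm = 75.51
Sum: 59.34 + 275.4 + 75.51 = 410.25

410.25 mm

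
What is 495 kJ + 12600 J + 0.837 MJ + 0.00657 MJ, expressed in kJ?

In kJ:
  495 kJ → 495
  12600 J = 12600 × 10^-3 kJ = 12.6
  0.837 MJ = 0.837 × 10^3 kJ = 837
  0.00657 MJ = 0.00657 × 10^3 kJ = 6.57
Sum: 495 + 12.6 + 837 + 6.57 = 1351.17

1351.17 kJ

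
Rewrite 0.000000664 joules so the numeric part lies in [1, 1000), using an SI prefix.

= 664 × 10^-9 joules; 10^-9 is nano.

664 nanojoules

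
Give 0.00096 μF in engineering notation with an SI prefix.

= 960e-12 F; 1e-12 is pico.

960 pF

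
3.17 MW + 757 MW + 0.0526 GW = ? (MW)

In MW:
  3.17 MW → 3.17
  757 MW → 757
  0.0526 GW = 0.0526 × 10^3 MW = 52.6
Sum: 3.17 + 757 + 52.6 = 812.77

812.77 MW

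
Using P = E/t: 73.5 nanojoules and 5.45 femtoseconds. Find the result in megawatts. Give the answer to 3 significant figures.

13.5 megawatts

(73.5 × 10⁻⁹) / (5.45 × 10⁻¹⁵) = 13.486 × 10⁶ W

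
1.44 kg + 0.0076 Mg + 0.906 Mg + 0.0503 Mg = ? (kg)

965.34 kg

In kg:
  1.44 kg → 1.44
  0.0076 Mg = 0.0076e3 kg = 7.6
  0.906 Mg = 0.906e3 kg = 906
  0.0503 Mg = 0.0503e3 kg = 50.3
Sum: 1.44 + 7.6 + 906 + 50.3 = 965.34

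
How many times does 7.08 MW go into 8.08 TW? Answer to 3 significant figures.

1140000

(8.08 × 10¹²) / (7.08 × 10⁶) = 1.141 × 10⁶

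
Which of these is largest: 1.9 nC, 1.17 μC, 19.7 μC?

19.7 μC

1.9 nC = 0.0000000019 C
1.17 μC = 0.00000117 C
19.7 μC = 0.0000197 C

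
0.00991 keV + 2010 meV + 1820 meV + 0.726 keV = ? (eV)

In eV:
  0.00991 keV = 0.00991 × 10³ eV = 9.91
  2010 meV = 2010 × 10⁻³ eV = 2.01
  1820 meV = 1820 × 10⁻³ eV = 1.82
  0.726 keV = 0.726 × 10³ eV = 726
Sum: 9.91 + 2.01 + 1.82 + 726 = 739.74

739.74 eV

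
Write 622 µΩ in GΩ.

micro = 1e-6, giga = 1e9; factor is 1e-15.
622 × 1e-15 = 0.000000000000622

0.000000000000622 GΩ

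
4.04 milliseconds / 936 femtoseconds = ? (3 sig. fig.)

4320000000

(4.04e-3) / (936e-15) = 0.004316e12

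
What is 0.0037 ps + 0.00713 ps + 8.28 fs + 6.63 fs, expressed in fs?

25.74 fs

In fs:
  0.0037 ps = 0.0037e3 fs = 3.7
  0.00713 ps = 0.00713e3 fs = 7.13
  8.28 fs → 8.28
  6.63 fs → 6.63
Sum: 3.7 + 7.13 + 8.28 + 6.63 = 25.74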